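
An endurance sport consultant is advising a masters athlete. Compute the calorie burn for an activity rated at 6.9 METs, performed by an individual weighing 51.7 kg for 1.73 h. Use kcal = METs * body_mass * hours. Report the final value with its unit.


Product of METs and mass = 6.9 * 51.7 = 356.73
Total kcal = 356.73 * 1.73 = 617.14 kcal

617.14 kcal


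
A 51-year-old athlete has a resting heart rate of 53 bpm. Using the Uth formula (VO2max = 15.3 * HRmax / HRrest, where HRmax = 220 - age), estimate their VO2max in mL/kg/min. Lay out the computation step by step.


HRmax = 220 - 51 = 169 bpm
Ratio = HRmax / HRrest = 169 / 53 = 3.1887
VO2max = 15.3 * 3.1887 = 48.79 mL/kg/min

48.79 mL/kg/min


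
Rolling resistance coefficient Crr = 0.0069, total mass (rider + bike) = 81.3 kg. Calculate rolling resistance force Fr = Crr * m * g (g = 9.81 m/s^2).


Fr = Crr * m * g
= 0.0069 * 81.3 * 9.81
= 5.503 N

5.503 N


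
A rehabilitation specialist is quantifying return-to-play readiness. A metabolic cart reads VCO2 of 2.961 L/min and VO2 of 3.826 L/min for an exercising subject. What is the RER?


RER = VCO2 / VO2 = 2.961 / 3.826 = 0.7739

0.7739


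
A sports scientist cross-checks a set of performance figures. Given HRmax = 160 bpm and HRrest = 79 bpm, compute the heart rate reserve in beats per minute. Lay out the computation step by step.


Heart rate reserve = maximum HR minus resting HR
HRR = 160 - 79 = 81 bpm

81 bpm


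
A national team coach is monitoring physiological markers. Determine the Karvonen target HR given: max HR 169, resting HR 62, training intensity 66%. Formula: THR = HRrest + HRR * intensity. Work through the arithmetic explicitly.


HRR = HRmax - HRrest = 169 - 62 = 107
THR = 62 + 107 * 0.66
= 132.62 bpm

132.62 bpm


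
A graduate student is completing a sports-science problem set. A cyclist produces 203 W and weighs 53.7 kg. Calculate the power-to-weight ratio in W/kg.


P/W = power / mass
= 203 / 53.7
= 3.78 W/kg

3.78 W/kg


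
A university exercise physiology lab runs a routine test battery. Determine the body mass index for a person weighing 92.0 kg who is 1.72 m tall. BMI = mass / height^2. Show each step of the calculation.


BMI = mass / height^2
= 92.0 / 1.72^2
= 92.0 / 2.9584
= 31.1 kg/m^2

31.1 kg/m^2


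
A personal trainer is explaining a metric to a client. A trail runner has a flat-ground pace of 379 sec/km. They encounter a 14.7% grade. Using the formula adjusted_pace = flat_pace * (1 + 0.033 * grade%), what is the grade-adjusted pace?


Grade factor = 1 + 0.033 * 14.7 = 1.4851
Adjusted = 379 * 1.4851 = 562.85 sec/km

562.85 s/km


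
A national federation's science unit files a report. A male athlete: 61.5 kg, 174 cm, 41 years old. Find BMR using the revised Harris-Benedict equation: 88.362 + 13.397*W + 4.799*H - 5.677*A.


Intercept = 88.362
Weight contribution = 13.397 * 61.5 = 823.9155
Height contribution = 4.799 * 174 = 835.026
Age contribution = 5.677 * 41 = 232.757
BMR = 88.362 + 823.9155 + 835.026 - 232.757
= 1514.55 kcal/day

1514.55 kcal/day


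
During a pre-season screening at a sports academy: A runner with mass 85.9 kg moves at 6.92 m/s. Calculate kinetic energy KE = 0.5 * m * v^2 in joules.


v^2 = 6.92^2 = 47.8864
KE = 0.5 * 85.9 * 47.8864
= 2056.72 J

2056.72 J


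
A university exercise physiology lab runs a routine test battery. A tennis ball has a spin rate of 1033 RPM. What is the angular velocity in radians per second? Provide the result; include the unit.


Convert RPM to rad/s: multiply by 2*pi and divide by 60
omega = 1033 * 2 * pi / 60
= 108.176 rad/s

108.176 rad/s


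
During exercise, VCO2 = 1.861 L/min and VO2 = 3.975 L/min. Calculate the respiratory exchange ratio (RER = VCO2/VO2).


RER = VCO2 / VO2
= 1.861 / 3.975
= 0.4682

0.4682


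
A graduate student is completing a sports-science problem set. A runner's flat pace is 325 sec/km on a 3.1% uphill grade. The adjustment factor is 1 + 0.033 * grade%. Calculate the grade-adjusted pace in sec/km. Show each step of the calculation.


Factor = 1 + 0.033 * 3.1 = 1.1023
Adjusted pace = 325 * 1.1023
= 358.25 sec/km

358.25 s/km


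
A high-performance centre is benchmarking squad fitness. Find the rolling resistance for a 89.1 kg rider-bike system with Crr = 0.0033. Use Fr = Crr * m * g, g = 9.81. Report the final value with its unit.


m * g = 89.1 * 9.81 = 874.071 N
Fr = 0.0033 * 874.071 = 2.884 N

2.884 N


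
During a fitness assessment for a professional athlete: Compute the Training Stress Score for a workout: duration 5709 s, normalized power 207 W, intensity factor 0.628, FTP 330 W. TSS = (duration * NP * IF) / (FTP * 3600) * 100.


Product = 5709 * 207 * 0.628 = 742147.164
Base = 330 * 3600 = 1188000
TSS = 742147.164 / 1188000 * 100 = 62.47

62.47 TSS


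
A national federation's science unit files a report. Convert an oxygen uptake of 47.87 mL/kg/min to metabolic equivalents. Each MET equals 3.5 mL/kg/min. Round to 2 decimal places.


One MET = 3.5 mL/kg/min
Number of METs = 47.87 / 3.5
= 13.68 METs

13.68 METs


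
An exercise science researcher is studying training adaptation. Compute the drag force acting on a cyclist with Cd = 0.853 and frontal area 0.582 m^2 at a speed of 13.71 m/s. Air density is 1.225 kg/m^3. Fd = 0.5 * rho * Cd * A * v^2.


Step 1: v^2 = 187.9641
Step 2: Fd = 0.5 * 1.225 * 0.853 * 0.582 * 187.9641
= 57.155 N

57.155 N


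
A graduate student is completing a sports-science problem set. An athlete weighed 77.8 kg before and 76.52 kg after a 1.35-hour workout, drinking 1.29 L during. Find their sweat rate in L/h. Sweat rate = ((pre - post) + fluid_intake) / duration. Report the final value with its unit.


Body mass change = 1.28 kg
Total sweat loss = 1.28 + 1.29 = 2.57 L
Rate = 2.57 / 1.35 = 1.904 L/h

1.904 L/h


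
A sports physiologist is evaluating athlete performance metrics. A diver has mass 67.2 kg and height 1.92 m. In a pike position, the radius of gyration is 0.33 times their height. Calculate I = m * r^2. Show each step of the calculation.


r = 0.33 * 1.92 = 0.6336 m
I = m * r^2 = 67.2 * 0.401449 = 26.977 kg*m^2

26.977 kg*m^2


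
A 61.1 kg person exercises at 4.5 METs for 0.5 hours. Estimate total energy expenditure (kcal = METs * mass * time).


Energy = METs * mass(kg) * time(h)
= 4.5 * 61.1 * 0.5
= 137.48 kcal

137.48 kcal


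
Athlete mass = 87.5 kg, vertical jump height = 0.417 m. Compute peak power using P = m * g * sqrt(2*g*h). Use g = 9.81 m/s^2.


sqrt(2 * 9.81 * 0.417) = sqrt(8.18154) = 2.860339 m/s
P = 87.5 * 9.81 * 2.860339
= 2455.24 W

2455.24 W


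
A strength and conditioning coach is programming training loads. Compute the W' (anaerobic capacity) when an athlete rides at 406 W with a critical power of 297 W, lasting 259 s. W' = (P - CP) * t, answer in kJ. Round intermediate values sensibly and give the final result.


Above-CP power = 109 W
Duration = 259 s
W' = 109 * 259 = 28231 J
Convert: 28231 / 1000 = 28.231 kJ

28.231 kJ


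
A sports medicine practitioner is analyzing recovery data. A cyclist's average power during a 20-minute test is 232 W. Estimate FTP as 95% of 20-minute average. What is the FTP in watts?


FTP = 20-min power * 0.95
= 232 * 0.95
= 220.4 W

220.4 W


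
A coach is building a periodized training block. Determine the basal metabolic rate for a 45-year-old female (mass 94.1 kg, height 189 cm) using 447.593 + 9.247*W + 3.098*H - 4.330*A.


BMR = 447.593 + 9.247*94.1 + 3.098*189 - 4.330*45
= 1708.41 kcal/day

1708.41 kcal/day


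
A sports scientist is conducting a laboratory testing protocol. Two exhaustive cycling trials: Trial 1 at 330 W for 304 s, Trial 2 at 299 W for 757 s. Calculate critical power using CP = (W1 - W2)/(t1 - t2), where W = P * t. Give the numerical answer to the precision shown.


W1 = 330 * 304 = 100320 J
W2 = 299 * 757 = 226343 J
CP = (100320 - 226343) / (304 - 757)
= -126023 / -453
= 278.2 W

278.2 W


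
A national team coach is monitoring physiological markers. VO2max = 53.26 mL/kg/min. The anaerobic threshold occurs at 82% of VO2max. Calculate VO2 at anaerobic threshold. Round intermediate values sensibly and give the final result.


AT fraction = 82 / 100 = 0.82
AT VO2 = 53.26 * 0.82
= 43.67 mL/kg/min

43.67 mL/kg/min


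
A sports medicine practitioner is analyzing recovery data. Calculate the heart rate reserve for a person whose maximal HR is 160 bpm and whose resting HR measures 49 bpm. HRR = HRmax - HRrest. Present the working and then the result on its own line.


HRmax = 160 bpm
HRrest = 49 bpm
HRR = 160 - 49 = 111 bpm

111 bpm


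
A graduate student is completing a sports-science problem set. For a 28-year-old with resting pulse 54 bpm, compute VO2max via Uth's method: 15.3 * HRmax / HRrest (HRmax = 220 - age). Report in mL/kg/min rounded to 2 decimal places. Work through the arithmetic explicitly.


Step 1: HRmax = 220 - 28 = 192 bpm
Step 2: Ratio = 192 / 54 = 3.5556
Step 3: VO2max = 15.3 * 3.5556 = 54.4 mL/kg/min

54.4 mL/kg/min


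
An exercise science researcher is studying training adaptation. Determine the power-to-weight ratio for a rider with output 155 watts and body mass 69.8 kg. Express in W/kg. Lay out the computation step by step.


P/W = 155 / 69.8 = 2.221 W/kg

2.221 W/kg


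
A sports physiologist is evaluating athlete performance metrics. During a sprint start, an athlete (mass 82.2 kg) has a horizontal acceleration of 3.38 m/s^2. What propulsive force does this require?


Propulsive force = mass * acceleration
= 82.2 kg * 3.38 m/s^2
= 277.84 N

277.84 N


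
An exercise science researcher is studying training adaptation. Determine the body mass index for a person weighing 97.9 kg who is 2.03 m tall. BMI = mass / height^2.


BMI = mass / height^2
= 97.9 / 2.03^2
= 97.9 / 4.1209
= 23.76 kg/m^2

23.76 kg/m^2


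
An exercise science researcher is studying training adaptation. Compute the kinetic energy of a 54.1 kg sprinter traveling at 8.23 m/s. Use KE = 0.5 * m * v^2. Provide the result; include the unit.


Velocity squared = 67.7329
KE = 0.5 * 54.1 * 67.7329 = 1832.17 J

1832.17 J


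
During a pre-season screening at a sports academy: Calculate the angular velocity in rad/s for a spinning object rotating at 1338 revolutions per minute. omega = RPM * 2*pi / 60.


omega = RPM * 2*pi / 60
= 1338 * 6.28318531 / 60
= 140.115 rad/s

140.115 rad/s


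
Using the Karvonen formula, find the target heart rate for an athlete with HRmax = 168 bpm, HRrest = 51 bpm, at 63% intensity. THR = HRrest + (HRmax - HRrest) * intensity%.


HRR = 168 - 51 = 117
THR = 51 + 117 * 0.63
= 51 + 73.71
= 124.71 bpm

124.71 bpm


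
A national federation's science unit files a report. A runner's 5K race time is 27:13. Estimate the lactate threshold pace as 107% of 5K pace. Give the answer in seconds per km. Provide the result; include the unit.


Total race time = 27*60 + 13 = 1633 seconds
5K pace = 1633 / 5 = 326.6 sec/km
LT pace = 326.6 * 1.07 = 349.46 sec/km

349.46 s/km


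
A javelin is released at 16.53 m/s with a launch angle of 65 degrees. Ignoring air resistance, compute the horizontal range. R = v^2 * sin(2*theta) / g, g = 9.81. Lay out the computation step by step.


Launch speed squared = 273.2409
sin(2 * 65 deg) = 0.766044
Range = 273.2409 * 0.766044 / 9.81
= 21.337 m

21.337 m


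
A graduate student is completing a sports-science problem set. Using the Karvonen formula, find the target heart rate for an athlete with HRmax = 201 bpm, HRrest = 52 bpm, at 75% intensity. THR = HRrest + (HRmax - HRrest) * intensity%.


HRR = 201 - 52 = 149
THR = 52 + 149 * 0.75
= 52 + 111.75
= 163.75 bpm

163.75 bpm


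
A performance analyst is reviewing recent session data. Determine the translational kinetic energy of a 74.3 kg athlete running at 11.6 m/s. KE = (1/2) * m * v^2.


KE = 0.5 * m * v^2
= 0.5 * 74.3 * 11.6^2
= 0.5 * 74.3 * 134.56
= 4998.9 J

4998.9 J


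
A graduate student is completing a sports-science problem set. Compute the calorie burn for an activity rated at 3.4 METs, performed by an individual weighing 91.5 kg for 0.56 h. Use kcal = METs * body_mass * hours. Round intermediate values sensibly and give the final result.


Product of METs and mass = 3.4 * 91.5 = 311.1
Total kcal = 311.1 * 0.56 = 174.22 kcal

174.22 kcal


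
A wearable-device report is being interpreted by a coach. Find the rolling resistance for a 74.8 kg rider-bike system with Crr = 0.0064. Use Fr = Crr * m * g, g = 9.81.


m * g = 74.8 * 9.81 = 733.788 N
Fr = 0.0064 * 733.788 = 4.696 N

4.696 N


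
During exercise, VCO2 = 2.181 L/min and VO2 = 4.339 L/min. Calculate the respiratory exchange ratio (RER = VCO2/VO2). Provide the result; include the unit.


RER = VCO2 / VO2
= 2.181 / 4.339
= 0.5027

0.5027


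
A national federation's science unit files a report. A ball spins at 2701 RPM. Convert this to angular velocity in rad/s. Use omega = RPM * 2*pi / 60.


omega = 2701 * 2 * pi / 60
= 2701 * 6.28318531 / 60
= 16970.884 / 60
= 282.848 rad/s

282.848 rad/s


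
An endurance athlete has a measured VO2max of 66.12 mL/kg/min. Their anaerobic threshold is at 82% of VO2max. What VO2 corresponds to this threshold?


Anaerobic threshold VO2 = VO2max * 82%
= 66.12 * 0.82
= 54.22 mL/kg/min

54.22 mL/kg/min


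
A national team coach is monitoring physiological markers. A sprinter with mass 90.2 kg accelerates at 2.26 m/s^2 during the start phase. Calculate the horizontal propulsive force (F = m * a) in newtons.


F = m * a
= 90.2 * 2.26
= 203.85 N

203.85 N


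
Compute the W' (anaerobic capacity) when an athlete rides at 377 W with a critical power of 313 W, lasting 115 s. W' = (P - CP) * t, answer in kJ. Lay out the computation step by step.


Above-CP power = 64 W
Duration = 115 s
W' = 64 * 115 = 7360 J
Convert: 7360 / 1000 = 7.36 kJ

7.36 kJ


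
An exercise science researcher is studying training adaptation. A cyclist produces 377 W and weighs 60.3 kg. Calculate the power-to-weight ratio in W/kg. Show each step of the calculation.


P/W = power / mass
= 377 / 60.3
= 6.252 W/kg

6.252 W/kg


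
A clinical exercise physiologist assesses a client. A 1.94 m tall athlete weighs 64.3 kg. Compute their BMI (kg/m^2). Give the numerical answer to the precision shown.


height^2 = 3.7636 m^2
BMI = 64.3 / 3.7636 = 17.08 kg/m^2

17.08 kg/m^2


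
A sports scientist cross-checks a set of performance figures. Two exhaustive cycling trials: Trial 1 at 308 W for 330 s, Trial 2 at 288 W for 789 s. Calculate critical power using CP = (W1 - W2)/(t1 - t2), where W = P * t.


W1 = 308 * 330 = 101640 J
W2 = 288 * 789 = 227232 J
CP = (101640 - 227232) / (330 - 789)
= -125592 / -459
= 273.62 W

273.62 W


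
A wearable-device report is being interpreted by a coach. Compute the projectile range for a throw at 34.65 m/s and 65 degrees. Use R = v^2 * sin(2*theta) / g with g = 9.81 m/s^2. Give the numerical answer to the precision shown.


Two times the angle = 130 degrees
sin(130) = 0.766044
R = 1200.6225 * 0.766044 / 9.81 = 93.754 m

93.754 m


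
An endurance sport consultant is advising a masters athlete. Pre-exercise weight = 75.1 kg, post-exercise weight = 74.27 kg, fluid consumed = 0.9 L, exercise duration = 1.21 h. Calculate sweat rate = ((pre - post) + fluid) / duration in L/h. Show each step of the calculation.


Weight loss = 75.1 - 74.27 = 0.83 kg (approx L)
Total sweat = 0.83 + 0.9 = 1.73 L
Sweat rate = 1.73 / 1.21 = 1.43 L/h

1.43 L/h


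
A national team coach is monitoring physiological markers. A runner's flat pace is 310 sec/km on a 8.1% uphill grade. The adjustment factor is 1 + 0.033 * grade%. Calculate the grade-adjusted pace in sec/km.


Factor = 1 + 0.033 * 8.1 = 1.2673
Adjusted pace = 310 * 1.2673
= 392.86 sec/km

392.86 s/km


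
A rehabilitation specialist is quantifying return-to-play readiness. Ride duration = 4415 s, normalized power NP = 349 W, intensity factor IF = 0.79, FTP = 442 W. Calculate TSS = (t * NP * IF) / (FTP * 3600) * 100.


Numerator = 4415 * 349 * 0.79 = 1217259.65
Denominator = 442 * 3600 = 1591200
TSS = 1217259.65 / 1591200 * 100
= 76.5

76.5 TSS


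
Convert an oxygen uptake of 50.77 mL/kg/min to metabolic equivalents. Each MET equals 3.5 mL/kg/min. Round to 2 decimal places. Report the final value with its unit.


One MET = 3.5 mL/kg/min
Number of METs = 50.77 / 3.5
= 14.51 METs

14.51 METs


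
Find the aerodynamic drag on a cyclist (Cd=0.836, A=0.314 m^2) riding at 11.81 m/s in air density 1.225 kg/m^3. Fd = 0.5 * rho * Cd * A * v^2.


Fd = 0.5 * 1.225 * 0.836 * 0.314 * 11.81^2
= 0.5 * 1.225 * 0.836 * 0.314 * 139.4761
= 22.425 N

22.425 N


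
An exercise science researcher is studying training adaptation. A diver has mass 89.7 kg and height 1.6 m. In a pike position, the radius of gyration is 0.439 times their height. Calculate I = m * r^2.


r = 0.439 * 1.6 = 0.7024 m
I = m * r^2 = 89.7 * 0.493366 = 44.255 kg*m^2

44.255 kg*m^2


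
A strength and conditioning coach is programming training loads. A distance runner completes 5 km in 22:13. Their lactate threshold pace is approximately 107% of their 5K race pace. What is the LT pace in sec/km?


Convert to seconds: 22 min 13 s = 1333 s
Pace per km = 1333 / 5 = 266.6 s/km
LT pace = 266.6 * 1.07 = 285.26 s/km

285.26 s/km


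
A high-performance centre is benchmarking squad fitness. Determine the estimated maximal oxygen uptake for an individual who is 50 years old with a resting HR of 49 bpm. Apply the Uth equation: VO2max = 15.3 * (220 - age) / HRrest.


HRmax = 220 - 50 = 170
VO2max = 15.3 * (170 / 49)
= 15.3 * 3.4694
= 53.08 mL/kg/min

53.08 mL/kg/min


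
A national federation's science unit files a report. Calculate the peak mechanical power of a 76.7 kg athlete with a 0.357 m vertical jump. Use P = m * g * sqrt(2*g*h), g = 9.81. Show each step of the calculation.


First, sqrt(2gh) = sqrt(2 * 9.81 * 0.357)
= sqrt(7.00434) = 2.646571 m/s
Power = 76.7 * 9.81 * 2.646571 = 1991.35 W

1991.35 W


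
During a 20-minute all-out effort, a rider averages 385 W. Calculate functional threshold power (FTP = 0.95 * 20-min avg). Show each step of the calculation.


FTP = 0.95 * 385
= 365.75 W

365.75 W


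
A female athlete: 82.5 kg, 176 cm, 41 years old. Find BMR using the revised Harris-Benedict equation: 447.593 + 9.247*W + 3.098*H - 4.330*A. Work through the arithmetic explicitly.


Intercept = 447.593
Weight contribution = 9.247 * 82.5 = 762.8775
Height contribution = 3.098 * 176 = 545.248
Age contribution = 4.33 * 41 = 177.53
BMR = 447.593 + 762.8775 + 545.248 - 177.53
= 1578.19 kcal/day

1578.19 kcal/day


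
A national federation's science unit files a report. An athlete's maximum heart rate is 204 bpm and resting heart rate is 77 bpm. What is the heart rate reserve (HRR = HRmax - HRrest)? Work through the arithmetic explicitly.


HRR = HRmax - HRrest
= 204 - 77
= 127 bpm

127 bpm


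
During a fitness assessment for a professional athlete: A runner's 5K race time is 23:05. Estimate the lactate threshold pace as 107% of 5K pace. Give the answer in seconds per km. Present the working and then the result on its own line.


Total race time = 23*60 + 5 = 1385 seconds
5K pace = 1385 / 5 = 277.0 sec/km
LT pace = 277.0 * 1.07 = 296.39 sec/km

296.39 s/km


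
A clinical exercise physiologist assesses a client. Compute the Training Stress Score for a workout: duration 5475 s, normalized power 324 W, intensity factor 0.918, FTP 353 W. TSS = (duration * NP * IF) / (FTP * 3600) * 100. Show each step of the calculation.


Product = 5475 * 324 * 0.918 = 1628440.2
Base = 353 * 3600 = 1270800
TSS = 1628440.2 / 1270800 * 100 = 128.14

128.14 TSS


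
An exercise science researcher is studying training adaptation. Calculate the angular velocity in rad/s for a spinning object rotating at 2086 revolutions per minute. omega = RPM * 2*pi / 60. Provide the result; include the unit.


omega = RPM * 2*pi / 60
= 2086 * 6.28318531 / 60
= 218.445 rad/s

218.445 rad/s


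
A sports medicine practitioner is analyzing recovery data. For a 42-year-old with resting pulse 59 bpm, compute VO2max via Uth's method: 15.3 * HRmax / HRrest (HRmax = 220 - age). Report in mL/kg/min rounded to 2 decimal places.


Step 1: HRmax = 220 - 42 = 178 bpm
Step 2: Ratio = 178 / 59 = 3.0169
Step 3: VO2max = 15.3 * 3.0169 = 46.16 mL/kg/min

46.16 mL/kg/min


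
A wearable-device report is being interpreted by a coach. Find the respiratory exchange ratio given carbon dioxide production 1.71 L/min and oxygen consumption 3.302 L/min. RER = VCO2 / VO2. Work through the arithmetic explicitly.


VCO2 = 1.71 L/min
VO2 = 3.302 L/min
RER = 1.71 / 3.302 = 0.5179

0.5179


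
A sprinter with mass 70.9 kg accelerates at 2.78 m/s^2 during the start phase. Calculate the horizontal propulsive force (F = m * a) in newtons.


F = m * a
= 70.9 * 2.78
= 197.1 N

197.1 N


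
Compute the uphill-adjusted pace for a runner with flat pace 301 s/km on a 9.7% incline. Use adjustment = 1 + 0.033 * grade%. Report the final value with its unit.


Adjustment factor = 1 + 0.033 * 9.7 = 1.3201
Grade-adjusted pace = 301 * 1.3201 = 397.35 s/km

397.35 s/km


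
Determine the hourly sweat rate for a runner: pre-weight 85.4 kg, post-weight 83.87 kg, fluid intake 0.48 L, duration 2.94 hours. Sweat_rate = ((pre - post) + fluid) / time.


Mass lost = 85.4 - 83.87 = 1.53 kg
Add fluid consumed: 1.53 + 0.48 = 2.01 L total sweat
Sweat rate = 2.01 / 2.94 = 0.684 L/h

0.684 L/h


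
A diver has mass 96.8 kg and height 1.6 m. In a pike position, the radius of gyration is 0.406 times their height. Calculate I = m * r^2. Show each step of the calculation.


r = 0.406 * 1.6 = 0.6496 m
I = m * r^2 = 96.8 * 0.42198 = 40.848 kg*m^2

40.848 kg*m^2


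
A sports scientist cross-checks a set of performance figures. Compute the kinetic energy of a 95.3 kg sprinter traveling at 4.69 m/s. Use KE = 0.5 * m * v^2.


Velocity squared = 21.9961
KE = 0.5 * 95.3 * 21.9961 = 1048.11 J

1048.11 J


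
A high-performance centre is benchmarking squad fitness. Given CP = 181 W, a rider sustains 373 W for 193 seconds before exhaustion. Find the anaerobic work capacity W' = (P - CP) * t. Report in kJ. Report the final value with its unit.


Excess power = 373 - 181 = 192 W
Work above CP = 192 * 193 = 37056 J
W' = 37.056 kJ

37.056 kJ


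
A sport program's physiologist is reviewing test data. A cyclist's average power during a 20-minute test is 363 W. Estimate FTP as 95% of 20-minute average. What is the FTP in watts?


FTP = 20-min power * 0.95
= 363 * 0.95
= 344.85 W

344.85 W


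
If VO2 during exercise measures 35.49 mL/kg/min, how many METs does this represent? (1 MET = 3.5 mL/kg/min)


METs = VO2 / 3.5 = 35.49 / 3.5 = 10.14

10.14 METs


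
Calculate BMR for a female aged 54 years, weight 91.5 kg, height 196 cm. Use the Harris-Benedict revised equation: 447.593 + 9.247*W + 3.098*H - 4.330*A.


Substituting values:
W term = 9.247 * 91.5 = 846.1005
H term = 3.098 * 196 = 607.208
A term = 4.330 * 54 = 233.82
BMR = 1667.08 kcal/day

1667.08 kcal/day


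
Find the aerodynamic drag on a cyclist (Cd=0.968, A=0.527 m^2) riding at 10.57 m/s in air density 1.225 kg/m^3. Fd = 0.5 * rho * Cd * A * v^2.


Fd = 0.5 * 1.225 * 0.968 * 0.527 * 10.57^2
= 0.5 * 1.225 * 0.968 * 0.527 * 111.7249
= 34.909 N

34.909 N


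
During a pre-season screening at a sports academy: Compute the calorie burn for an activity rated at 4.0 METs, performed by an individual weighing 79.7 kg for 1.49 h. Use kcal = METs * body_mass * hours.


Product of METs and mass = 4.0 * 79.7 = 318.8
Total kcal = 318.8 * 1.49 = 475.01 kcal

475.01 kcal


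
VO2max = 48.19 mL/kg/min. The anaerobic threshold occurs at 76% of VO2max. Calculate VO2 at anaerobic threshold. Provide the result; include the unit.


AT fraction = 76 / 100 = 0.76
AT VO2 = 48.19 * 0.76
= 36.62 mL/kg/min

36.62 mL/kg/min


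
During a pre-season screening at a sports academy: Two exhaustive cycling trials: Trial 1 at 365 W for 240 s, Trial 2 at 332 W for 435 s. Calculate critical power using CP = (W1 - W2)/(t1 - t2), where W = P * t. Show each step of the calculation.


W1 = 365 * 240 = 87600 J
W2 = 332 * 435 = 144420 J
CP = (87600 - 144420) / (240 - 435)
= -56820 / -195
= 291.38 W

291.38 W


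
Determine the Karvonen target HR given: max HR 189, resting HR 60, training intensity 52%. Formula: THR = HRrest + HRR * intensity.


HRR = HRmax - HRrest = 189 - 60 = 129
THR = 60 + 129 * 0.52
= 127.08 bpm

127.08 bpm


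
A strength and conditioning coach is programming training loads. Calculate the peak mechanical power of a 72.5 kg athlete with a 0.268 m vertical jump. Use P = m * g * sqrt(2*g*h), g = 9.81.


First, sqrt(2gh) = sqrt(2 * 9.81 * 0.268)
= sqrt(5.25816) = 2.293068 m/s
Power = 72.5 * 9.81 * 2.293068 = 1630.89 W

1630.89 W


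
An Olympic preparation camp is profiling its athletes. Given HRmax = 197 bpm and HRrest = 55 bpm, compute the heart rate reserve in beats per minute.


Heart rate reserve = maximum HR minus resting HR
HRR = 197 - 55 = 142 bpm

142 bpm


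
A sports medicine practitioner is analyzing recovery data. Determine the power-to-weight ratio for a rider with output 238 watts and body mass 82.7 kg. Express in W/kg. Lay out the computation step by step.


P/W = 238 / 82.7 = 2.878 W/kg

2.878 W/kg


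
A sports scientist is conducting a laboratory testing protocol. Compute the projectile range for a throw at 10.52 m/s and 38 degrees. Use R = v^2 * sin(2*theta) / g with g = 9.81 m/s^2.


Two times the angle = 76 degrees
sin(76) = 0.970296
R = 110.6704 * 0.970296 / 9.81 = 10.946 m

10.946 m


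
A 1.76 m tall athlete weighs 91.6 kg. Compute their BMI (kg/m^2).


height^2 = 3.0976 m^2
BMI = 91.6 / 3.0976 = 29.57 kg/m^2

29.57 kg/m^2


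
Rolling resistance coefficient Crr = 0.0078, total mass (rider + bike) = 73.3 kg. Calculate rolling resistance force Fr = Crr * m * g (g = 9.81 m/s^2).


Fr = Crr * m * g
= 0.0078 * 73.3 * 9.81
= 5.609 N

5.609 N


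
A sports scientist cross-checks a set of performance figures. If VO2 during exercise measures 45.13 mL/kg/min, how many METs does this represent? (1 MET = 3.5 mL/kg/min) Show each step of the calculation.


METs = VO2 / 3.5 = 45.13 / 3.5 = 12.89

12.89 METs


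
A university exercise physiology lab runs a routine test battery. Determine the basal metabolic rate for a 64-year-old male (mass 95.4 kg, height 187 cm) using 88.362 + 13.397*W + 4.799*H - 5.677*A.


BMR = 88.362 + 13.397*95.4 + 4.799*187 - 5.677*64
= 1900.52 kcal/day

1900.52 kcal/day


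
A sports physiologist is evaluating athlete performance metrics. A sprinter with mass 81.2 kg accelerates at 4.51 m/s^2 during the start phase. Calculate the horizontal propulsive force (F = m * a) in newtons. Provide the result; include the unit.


F = m * a
= 81.2 * 4.51
= 366.21 N

366.21 N


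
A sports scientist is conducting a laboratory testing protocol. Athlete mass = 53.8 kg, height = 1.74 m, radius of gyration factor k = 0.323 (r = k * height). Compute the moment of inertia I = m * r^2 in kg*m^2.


r = k * height = 0.323 * 1.74 = 0.56202 m
r^2 = 0.56202^2 = 0.315866
I = 53.8 * 0.315866 = 16.994 kg*m^2

16.994 kg*m^2


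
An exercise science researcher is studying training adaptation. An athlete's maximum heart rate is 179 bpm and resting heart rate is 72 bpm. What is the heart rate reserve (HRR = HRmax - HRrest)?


HRR = HRmax - HRrest
= 179 - 72
= 107 bpm

107 bpm


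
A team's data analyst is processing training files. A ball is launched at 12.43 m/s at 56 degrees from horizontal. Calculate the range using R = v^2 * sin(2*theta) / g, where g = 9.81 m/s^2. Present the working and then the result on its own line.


sin(2 * 56) = sin(112) = 0.927184
v^2 = 12.43^2 = 154.5049
R = 154.5049 * 0.927184 / 9.81
= 14.603 m

14.603 m


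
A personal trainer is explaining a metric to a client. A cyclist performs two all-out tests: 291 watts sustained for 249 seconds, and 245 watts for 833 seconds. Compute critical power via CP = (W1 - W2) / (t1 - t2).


W1 = P1 * t1 = 291 * 249 = 72459 J
W2 = P2 * t2 = 245 * 833 = 204085 J
CP = (72459 - 204085) / (249 - 833)
= 225.39 W

225.39 W


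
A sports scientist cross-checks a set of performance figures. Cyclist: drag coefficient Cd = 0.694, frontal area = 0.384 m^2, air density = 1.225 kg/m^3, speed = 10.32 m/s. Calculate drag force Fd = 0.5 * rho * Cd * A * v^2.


v^2 = 10.32^2 = 106.5024
Fd = 0.5 * 1.225 * 0.694 * 0.384 * 106.5024
= 17.384 N

17.384 N


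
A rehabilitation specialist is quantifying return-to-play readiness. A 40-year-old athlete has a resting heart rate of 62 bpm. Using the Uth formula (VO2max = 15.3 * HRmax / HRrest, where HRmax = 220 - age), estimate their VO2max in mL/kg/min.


HRmax = 220 - 40 = 180 bpm
Ratio = HRmax / HRrest = 180 / 62 = 2.9032
VO2max = 15.3 * 2.9032 = 44.42 mL/kg/min

44.42 mL/kg/min


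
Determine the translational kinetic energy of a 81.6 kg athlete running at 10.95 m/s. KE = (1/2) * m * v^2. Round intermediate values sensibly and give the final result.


KE = 0.5 * m * v^2
= 0.5 * 81.6 * 10.95^2
= 0.5 * 81.6 * 119.9025
= 4892.02 J

4892.02 J


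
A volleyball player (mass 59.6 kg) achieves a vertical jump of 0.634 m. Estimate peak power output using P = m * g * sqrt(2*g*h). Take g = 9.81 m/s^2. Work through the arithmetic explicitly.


2 * g * h = 2 * 9.81 * 0.634 = 12.43908
sqrt(12.43908) = 3.526908 m/s
P = 59.6 * 9.81 * 3.526908 = 2062.1 W

2062.1 W


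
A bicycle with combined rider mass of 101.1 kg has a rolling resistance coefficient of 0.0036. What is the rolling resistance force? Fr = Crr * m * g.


Fr = 0.0036 * 101.1 * 9.81
= 0.36396 * 9.81
= 3.57 N

3.57 N


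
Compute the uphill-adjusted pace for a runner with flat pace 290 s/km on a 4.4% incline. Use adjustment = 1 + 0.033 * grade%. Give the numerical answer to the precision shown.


Adjustment factor = 1 + 0.033 * 4.4 = 1.1452
Grade-adjusted pace = 290 * 1.1452 = 332.11 s/km

332.11 s/km


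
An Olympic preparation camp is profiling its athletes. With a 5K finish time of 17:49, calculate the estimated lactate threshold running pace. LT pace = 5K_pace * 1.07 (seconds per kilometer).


Race duration = 1069 s for 5 km
Average pace = 1069 / 5 = 213.8 s/km
LT pace = 213.8 * 1.07
= 228.77 s/km

228.77 s/km


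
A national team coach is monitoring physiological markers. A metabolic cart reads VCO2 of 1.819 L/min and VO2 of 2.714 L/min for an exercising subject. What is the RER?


RER = VCO2 / VO2 = 1.819 / 2.714 = 0.6702

0.6702


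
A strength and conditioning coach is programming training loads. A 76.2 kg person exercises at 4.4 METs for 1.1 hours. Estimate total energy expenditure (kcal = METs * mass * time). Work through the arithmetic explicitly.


Energy = METs * mass(kg) * time(h)
= 4.4 * 76.2 * 1.1
= 368.81 kcal

368.81 kcal


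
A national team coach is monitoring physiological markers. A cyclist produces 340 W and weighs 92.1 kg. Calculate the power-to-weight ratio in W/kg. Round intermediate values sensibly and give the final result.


P/W = power / mass
= 340 / 92.1
= 3.692 W/kg

3.692 W/kg


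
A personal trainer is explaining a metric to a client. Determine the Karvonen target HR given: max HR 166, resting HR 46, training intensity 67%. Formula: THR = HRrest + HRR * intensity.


HRR = HRmax - HRrest = 166 - 46 = 120
THR = 46 + 120 * 0.67
= 126.4 bpm

126.4 bpm


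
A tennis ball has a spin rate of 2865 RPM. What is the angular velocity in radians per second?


Convert RPM to rad/s: multiply by 2*pi and divide by 60
omega = 2865 * 2 * pi / 60
= 300.022 rad/s

300.022 rad/s


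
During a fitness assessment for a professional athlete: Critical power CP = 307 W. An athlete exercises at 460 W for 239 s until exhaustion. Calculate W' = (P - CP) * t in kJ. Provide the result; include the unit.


P - CP = 460 - 307 = 153 W
W' = 153 * 239 = 36567 J
= 36567 / 1000 = 36.567 kJ

36.567 kJ


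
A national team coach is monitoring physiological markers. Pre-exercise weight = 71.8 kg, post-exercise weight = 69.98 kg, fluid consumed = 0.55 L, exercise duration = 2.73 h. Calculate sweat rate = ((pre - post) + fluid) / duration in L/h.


Weight loss = 71.8 - 69.98 = 1.82 kg (approx L)
Total sweat = 1.82 + 0.55 = 2.37 L
Sweat rate = 2.37 / 2.73 = 0.868 L/h

0.868 L/h


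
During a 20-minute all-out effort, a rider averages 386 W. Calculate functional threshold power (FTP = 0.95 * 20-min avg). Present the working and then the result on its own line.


FTP = 0.95 * 386
= 366.7 W

366.7 W


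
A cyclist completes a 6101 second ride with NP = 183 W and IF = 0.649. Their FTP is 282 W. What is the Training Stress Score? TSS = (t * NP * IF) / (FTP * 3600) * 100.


t * NP * IF = 6101 * 183 * 0.649 = 724597.467
FTP * 3600 = 1015200
TSS = (724597.467 / 1015200) * 100 = 71.37

71.37 TSS


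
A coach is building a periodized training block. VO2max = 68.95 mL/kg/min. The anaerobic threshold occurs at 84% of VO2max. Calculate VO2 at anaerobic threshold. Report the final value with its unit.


AT fraction = 84 / 100 = 0.84
AT VO2 = 68.95 * 0.84
= 57.92 mL/kg/min

57.92 mL/kg/min


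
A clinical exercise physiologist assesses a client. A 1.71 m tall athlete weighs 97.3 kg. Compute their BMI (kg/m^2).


height^2 = 2.9241 m^2
BMI = 97.3 / 2.9241 = 33.28 kg/m^2

33.28 kg/m^2


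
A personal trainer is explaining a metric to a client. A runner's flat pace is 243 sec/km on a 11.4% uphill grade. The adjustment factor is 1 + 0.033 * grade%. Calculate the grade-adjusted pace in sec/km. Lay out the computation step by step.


Factor = 1 + 0.033 * 11.4 = 1.3762
Adjusted pace = 243 * 1.3762
= 334.42 sec/km

334.42 s/km


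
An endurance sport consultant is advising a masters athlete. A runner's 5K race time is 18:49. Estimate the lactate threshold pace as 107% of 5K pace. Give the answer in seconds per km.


Total race time = 18*60 + 49 = 1129 seconds
5K pace = 1129 / 5 = 225.8 sec/km
LT pace = 225.8 * 1.07 = 241.61 sec/km

241.61 s/km


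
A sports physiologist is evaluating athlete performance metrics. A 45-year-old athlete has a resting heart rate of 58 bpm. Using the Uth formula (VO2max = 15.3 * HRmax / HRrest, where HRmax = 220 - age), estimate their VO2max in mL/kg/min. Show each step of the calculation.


HRmax = 220 - 45 = 175 bpm
Ratio = HRmax / HRrest = 175 / 58 = 3.0172
VO2max = 15.3 * 3.0172 = 46.16 mL/kg/min

46.16 mL/kg/min


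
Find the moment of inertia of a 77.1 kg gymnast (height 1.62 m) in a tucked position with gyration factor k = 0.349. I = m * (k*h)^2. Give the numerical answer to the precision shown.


Radius of gyration = 0.349 * 1.62 = 0.56538 m
I = 77.1 * 0.56538^2
= 77.1 * 0.319655
= 24.645 kg*m^2

24.645 kg*m^2


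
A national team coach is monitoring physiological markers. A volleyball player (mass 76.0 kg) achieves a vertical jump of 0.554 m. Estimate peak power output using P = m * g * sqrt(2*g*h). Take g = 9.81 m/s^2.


2 * g * h = 2 * 9.81 * 0.554 = 10.86948
sqrt(10.86948) = 3.296889 m/s
P = 76.0 * 9.81 * 3.296889 = 2458.03 W

2458.03 W


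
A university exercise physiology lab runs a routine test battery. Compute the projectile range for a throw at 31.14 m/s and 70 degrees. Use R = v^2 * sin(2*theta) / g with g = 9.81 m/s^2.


Two times the angle = 140 degrees
sin(140) = 0.642788
R = 969.6996 * 0.642788 / 9.81 = 63.538 m

63.538 m


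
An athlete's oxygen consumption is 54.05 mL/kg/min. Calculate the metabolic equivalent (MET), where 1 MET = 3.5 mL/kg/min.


MET = VO2 / 3.5
= 54.05 / 3.5
= 15.44 METs

15.44 METs


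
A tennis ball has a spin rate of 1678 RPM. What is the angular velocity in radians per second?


Convert RPM to rad/s: multiply by 2*pi and divide by 60
omega = 1678 * 2 * pi / 60
= 175.72 rad/s

175.72 rad/s


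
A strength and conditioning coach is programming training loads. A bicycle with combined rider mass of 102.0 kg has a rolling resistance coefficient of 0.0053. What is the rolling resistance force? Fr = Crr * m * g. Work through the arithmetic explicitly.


Fr = 0.0053 * 102.0 * 9.81
= 0.5406 * 9.81
= 5.303 N

5.303 N


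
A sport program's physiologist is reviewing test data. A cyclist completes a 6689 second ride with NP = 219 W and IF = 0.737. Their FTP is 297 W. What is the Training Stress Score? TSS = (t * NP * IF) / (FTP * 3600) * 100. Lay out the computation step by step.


t * NP * IF = 6689 * 219 * 0.737 = 1079624.667
FTP * 3600 = 1069200
TSS = (1079624.667 / 1069200) * 100 = 100.97

100.97 TSS


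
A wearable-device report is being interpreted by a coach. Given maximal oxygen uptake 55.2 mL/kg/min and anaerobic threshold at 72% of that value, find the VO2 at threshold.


Percentage as decimal = 0.72
VO2 at AT = 55.2 * 0.72 = 39.74 mL/kg/min

39.74 mL/kg/min


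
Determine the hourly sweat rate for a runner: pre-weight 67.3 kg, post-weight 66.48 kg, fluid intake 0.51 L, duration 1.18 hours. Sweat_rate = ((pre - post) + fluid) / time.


Mass lost = 67.3 - 66.48 = 0.82 kg
Add fluid consumed: 0.82 + 0.51 = 1.33 L total sweat
Sweat rate = 1.33 / 1.18 = 1.127 L/h

1.127 L/h


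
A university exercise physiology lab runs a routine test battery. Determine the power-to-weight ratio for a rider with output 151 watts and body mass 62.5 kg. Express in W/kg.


P/W = 151 / 62.5 = 2.416 W/kg

2.416 W/kg


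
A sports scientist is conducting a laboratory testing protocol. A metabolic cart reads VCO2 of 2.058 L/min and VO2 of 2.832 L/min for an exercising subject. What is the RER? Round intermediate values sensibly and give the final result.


RER = VCO2 / VO2 = 2.058 / 2.832 = 0.7267

0.7267


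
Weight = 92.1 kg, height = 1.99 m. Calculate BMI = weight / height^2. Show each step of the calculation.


height^2 = 1.99^2 = 3.9601
BMI = 92.1 / 3.9601 = 23.26 kg/m^2

23.26 kg/m^2


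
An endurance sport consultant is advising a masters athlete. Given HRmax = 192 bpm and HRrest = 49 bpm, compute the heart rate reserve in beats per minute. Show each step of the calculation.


Heart rate reserve = maximum HR minus resting HR
HRR = 192 - 49 = 143 bpm

143 bpm


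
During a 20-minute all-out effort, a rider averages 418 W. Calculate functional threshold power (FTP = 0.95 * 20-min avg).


FTP = 0.95 * 418
= 397.1 W

397.1 W


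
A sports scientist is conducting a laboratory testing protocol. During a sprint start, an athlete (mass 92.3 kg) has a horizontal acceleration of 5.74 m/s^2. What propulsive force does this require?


Propulsive force = mass * acceleration
= 92.3 kg * 5.74 m/s^2
= 529.8 N

529.8 N


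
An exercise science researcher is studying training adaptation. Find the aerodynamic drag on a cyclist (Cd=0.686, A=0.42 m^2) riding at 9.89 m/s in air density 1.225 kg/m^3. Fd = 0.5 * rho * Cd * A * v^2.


Fd = 0.5 * 1.225 * 0.686 * 0.42 * 9.89^2
= 0.5 * 1.225 * 0.686 * 0.42 * 97.8121
= 17.261 N

17.261 N


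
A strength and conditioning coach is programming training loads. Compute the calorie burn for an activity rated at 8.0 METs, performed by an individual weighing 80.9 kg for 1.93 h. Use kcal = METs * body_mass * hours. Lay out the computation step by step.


Product of METs and mass = 8.0 * 80.9 = 647.2
Total kcal = 647.2 * 1.93 = 1249.1 kcal

1249.1 kcal


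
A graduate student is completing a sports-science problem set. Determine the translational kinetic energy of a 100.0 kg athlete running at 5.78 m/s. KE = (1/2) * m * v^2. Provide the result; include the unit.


KE = 0.5 * m * v^2
= 0.5 * 100.0 * 5.78^2
= 0.5 * 100.0 * 33.4084
= 1670.42 J

1670.42 J


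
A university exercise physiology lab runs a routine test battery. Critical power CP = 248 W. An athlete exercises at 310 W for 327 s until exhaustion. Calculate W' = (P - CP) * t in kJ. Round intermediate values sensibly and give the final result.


P - CP = 310 - 248 = 62 W
W' = 62 * 327 = 20274 J
= 20274 / 1000 = 20.274 kJ

20.274 kJ
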